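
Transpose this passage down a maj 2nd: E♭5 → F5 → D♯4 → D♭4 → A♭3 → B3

Db5 Eb5 C#4 Cb4 Gb3 A3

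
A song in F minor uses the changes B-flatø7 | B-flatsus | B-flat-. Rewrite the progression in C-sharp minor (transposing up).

F minor up to C-sharp minor is an augmented fifth; each chord root moves by that interval while the quality stays the same.
B-flatø7: root B-flat up an augmented fifth → F#, giving F#ø7.
B-flatsus: root B-flat up an augmented fifth → F#, giving F#sus.
B-flat-: root B-flat up an augmented fifth → F#, giving F#-.

F#ø7 F#sus F#-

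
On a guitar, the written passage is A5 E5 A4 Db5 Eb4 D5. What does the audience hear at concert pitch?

A4 E4 A3 Db4 Eb3 D4

Written C4 on the guitar sounds as C3, a perfect octave lower; apply that shift to every note.
A5 gives A4
E5 gives E4
A4 gives A3
Db5 gives Db4
Eb4 gives Eb3
D5 gives D4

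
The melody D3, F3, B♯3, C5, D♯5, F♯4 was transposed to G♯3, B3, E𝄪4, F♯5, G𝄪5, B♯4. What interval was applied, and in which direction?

up an augmented fourth

Take the first pair: D3 → G#3. D to G spans 4 letter names, so the interval is some kind of fourth.
D3 to G#3 is 6 semitones, which makes it an augmented fourth; the second version is higher, so the direction is up.
Checking another pair — F#4 → B#4 — gives the same interval.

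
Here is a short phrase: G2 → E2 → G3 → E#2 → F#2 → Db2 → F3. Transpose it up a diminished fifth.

Db3 Bb2 Db4 B2 C3 Abb2 Cb4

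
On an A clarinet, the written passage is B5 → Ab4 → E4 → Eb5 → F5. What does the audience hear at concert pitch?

G#5 F4 C#4 C5 D5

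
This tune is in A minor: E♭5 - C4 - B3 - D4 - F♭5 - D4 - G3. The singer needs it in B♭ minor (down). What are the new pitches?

From A down to B♭ is a major seventh; apply that to each pitch.
Eb5 to Fb4
C4 to Db3
B3 to C3
D4 to Eb3
Fb5 to Gbb4
D4 to Eb3
G3 to Ab2

Fb4 Db3 C3 Eb3 Gbb4 Eb3 Ab2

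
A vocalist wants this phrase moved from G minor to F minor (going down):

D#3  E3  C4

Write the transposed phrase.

C#3 D3 Bb3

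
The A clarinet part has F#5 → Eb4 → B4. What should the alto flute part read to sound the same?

First find concert pitch: the A clarinet sounds a minor third below written, so F#5 Eb4 B4 sounds D#5 C4 G#4.
Then write for alto flute: it sounds a perfect fourth below written, so the part must be a perfect fourth above concert.
D#5 → G#5
C4 → F4
G#4 → C#5

G#5 F4 C#5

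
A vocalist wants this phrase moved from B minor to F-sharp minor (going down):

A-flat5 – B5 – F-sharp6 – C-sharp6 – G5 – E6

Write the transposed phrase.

From B down to F-sharp is a perfect fourth; apply that to each pitch.
Ab5 gives Eb5
B5 gives F#5
F#6 gives C#6
C#6 gives G#5
G5 gives D5
E6 gives B5

Eb5 F#5 C#6 G#5 D5 B5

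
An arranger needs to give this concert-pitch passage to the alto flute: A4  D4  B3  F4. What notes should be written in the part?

D5 G4 E4 Bb4

The alto flute sounds a perfect fourth below written, so the written part must be a perfect fourth above concert — transpose each note up.
A4 -> D5
D4 -> G4
B3 -> E4
F4 -> Bb4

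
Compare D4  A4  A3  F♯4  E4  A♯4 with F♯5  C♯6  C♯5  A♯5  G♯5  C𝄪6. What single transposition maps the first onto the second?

up a major tenth

From D4 to F#5 is 10 letter names — a tenth of some quality.
D4 to F#5 is 16 semitones, which makes it a major tenth; the second version is higher, so the direction is up.
Checking another pair — A#4 → C##6 — gives the same interval.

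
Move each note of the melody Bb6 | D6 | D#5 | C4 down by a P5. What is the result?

Eb6 G5 G#4 F3

Bb6: a fifth down reaches E, and 7 semitones makes it Eb6.
D6 down a perfect fifth is G5.
A perfect fifth down from D#5 gives G#4.
C4 down a perfect fifth is F3.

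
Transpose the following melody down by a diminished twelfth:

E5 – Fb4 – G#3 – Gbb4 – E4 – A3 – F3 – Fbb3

A#3 Bb2 C##2 Cb3 A#2 D#2 B1 Bbb1

E5: a twelfth down reaches A, and 18 semitones makes it A#3.
A diminished twelfth down from Fb4 gives Bb2.
A diminished twelfth down from G#3 gives C##2.
A diminished twelfth down from Gbb4 gives Cb3.
E4 down a diminished twelfth is A#2.
A diminished twelfth down from A3 gives D#2.
F3: a twelfth down reaches B, and 18 semitones makes it B1.
Fbb3 down a diminished twelfth is Bbb1.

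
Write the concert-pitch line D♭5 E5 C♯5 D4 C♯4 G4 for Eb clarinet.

Bb4 C#5 A#4 B3 A#3 E4

Written C4 sounds as Eb4 on the Eb clarinet, so concert pitches are written a minor third down.
Db5 to Bb4
E5 to C#5
C#5 to A#4
D4 to B3
C#4 to A#3
G4 to E4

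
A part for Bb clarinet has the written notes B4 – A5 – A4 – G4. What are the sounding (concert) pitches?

Written C4 on the Bb clarinet sounds as Bb3, a major second lower; apply that shift to every note.
B4 gives A4
A5 gives G5
A4 gives G4
G4 gives F4

A4 G5 G4 F4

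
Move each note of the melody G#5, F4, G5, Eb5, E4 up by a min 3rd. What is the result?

B5 Ab4 Bb5 Gb5 G4

G#5 to B5
F4 to Ab4
G5 to Bb5
Eb5 to Gb5
E4 to G4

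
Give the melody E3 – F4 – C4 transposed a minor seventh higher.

D4 Eb5 Bb4

E3 to D4
F4 to Eb5
C4 to Bb4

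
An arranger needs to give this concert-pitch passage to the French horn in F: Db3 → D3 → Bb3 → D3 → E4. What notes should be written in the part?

Ab3 A3 F4 A3 B4

Written C4 sounds as F3 on the French horn in F, so concert pitches are written a perfect fifth up.
Db3 to Ab3
D3 to A3
Bb3 to F4
D3 to A3
E4 to B4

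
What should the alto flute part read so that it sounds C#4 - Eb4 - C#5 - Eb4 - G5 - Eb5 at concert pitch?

F#4 Ab4 F#5 Ab4 C6 Ab5

Written C4 sounds as G3 on the alto flute, so concert pitches are written a perfect fourth up.
C#4 → F#4
Eb4 → Ab4
C#5 → F#5
Eb4 → Ab4
G5 → C6
Eb5 → Ab5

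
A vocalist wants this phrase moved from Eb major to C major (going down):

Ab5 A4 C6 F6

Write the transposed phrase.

F5 F#4 A5 D6

From Eb down to C is a minor third; apply that to each pitch.
Ab5 gives F5
A4 gives F#4
C6 gives A5
F6 gives D6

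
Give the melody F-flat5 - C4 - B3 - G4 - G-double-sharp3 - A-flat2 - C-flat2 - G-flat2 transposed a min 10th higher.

Fb5 gives Abb6
C4 gives Eb5
B3 gives D5
G4 gives Bb5
G##3 gives B#4
Ab2 gives Cb4
Cb2 gives Ebb3
Gb2 gives Bbb3

Abb6 Eb5 D5 Bb5 B#4 Cb4 Ebb3 Bbb3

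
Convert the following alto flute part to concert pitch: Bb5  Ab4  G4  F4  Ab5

F5 Eb4 D4 C4 Eb5

The alto flute sounds a perfect fourth below written, so transpose each written note down a perfect fourth.
Bb5 to F5
Ab4 to Eb4
G4 to D4
F4 to C4
Ab5 to Eb5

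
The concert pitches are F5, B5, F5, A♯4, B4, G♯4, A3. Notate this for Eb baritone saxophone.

Written C4 sounds as Eb2 on the Eb baritone saxophone, so concert pitches are written a major thirteenth up.
F5 -> D7
B5 -> G#7
F5 -> D7
A#4 -> F##6
B4 -> G#6
G#4 -> E#6
A3 -> F#5

D7 G#7 D7 F##6 G#6 E#6 F#5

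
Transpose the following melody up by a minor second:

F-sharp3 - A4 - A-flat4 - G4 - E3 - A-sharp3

G3 Bb4 Bbb4 Ab4 F3 B3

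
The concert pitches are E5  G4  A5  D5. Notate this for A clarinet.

The A clarinet sounds a minor third below written, so the written part must be a minor third above concert — transpose each note up.
E5 to G5
G4 to Bb4
A5 to C6
D5 to F5

G5 Bb4 C6 F5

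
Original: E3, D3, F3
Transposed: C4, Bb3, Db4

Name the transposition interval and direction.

From E3 to C4 is 6 letter names — a sixth of some quality.
E3 to C4 is 8 semitones, which makes it a minor sixth; the second version is higher, so the direction is up.
Checking another pair — F3 → Db4 — gives the same interval.

up a minor sixth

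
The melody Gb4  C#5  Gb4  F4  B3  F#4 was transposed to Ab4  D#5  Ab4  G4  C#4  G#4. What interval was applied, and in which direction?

up a major second

Take the first pair: Gb4 → Ab4. G to A spans 2 letter names, so the interval is some kind of second.
Gb4 to Ab4 is 2 semitones, which makes it a major second; the second version is higher, so the direction is up.
Checking another pair — F#4 → G#4 — gives the same interval.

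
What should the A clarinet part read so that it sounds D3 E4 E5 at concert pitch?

F3 G4 G5

Written C4 sounds as A3 on the A clarinet, so concert pitches are written a minor third up.
D3 → F3
E4 → G4
E5 → G5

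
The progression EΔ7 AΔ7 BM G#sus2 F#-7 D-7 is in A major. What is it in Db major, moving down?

AbΔ7 DbΔ7 EbM Csus2 Bb-7 Gb-7

A major down to Db major is an augmented fifth; each chord root moves by that interval while the quality stays the same.
EΔ7: root E down an augmented fifth → Ab, giving AbΔ7.
AΔ7: root A down an augmented fifth → Db, giving DbΔ7.
BM: root B down an augmented fifth → Eb, giving EbM.
G#sus2: root G# down an augmented fifth → C, giving Csus2.
F#-7: root F# down an augmented fifth → Bb, giving Bb-7.
D-7: root D down an augmented fifth → Gb, giving Gb-7.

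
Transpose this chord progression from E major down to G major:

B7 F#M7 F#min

D7 AM7 Amin

E major down to G major is a major sixth; each chord root moves by that interval while the quality stays the same.
B7: root B down a major sixth → D, giving D7.
F#M7: root F# down a major sixth → A, giving AM7.
F#min: root F# down a major sixth → A, giving Amin.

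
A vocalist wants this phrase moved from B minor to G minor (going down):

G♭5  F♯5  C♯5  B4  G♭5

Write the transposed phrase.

Ebb5 D5 A4 G4 Ebb5

From B down to G is a major third; apply that to each pitch.
Gb5 becomes Ebb5
F#5 becomes D5
C#5 becomes A4
B4 becomes G4
Gb5 becomes Ebb5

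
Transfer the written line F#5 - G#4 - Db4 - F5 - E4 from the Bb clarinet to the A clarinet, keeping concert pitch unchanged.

First find concert pitch: the Bb clarinet sounds a major second below written, so F#5 G#4 Db4 F5 E4 sounds E5 F#4 Cb4 Eb5 D4.
Then write for A clarinet: it sounds a minor third below written, so the part must be a minor third above concert.
E5 → G5
F#4 → A4
Cb4 → Ebb4
Eb5 → Gb5
D4 → F4

G5 A4 Ebb4 Gb5 F4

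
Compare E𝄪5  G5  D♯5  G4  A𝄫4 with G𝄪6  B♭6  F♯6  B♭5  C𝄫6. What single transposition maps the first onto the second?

From E##5 to G##6 is 10 letter names — a tenth of some quality.
E##5 to G##6 is 15 semitones, which makes it a minor tenth; the second version is higher, so the direction is up.
Checking another pair — Abb4 → Cbb6 — gives the same interval.

up a minor tenth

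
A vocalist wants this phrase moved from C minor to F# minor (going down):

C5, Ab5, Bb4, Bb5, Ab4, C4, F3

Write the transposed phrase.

F#4 D5 E4 E5 D4 F#3 B2

From C down to F# is a diminished fifth; apply that to each pitch.
C5 to F#4
Ab5 to D5
Bb4 to E4
Bb5 to E5
Ab4 to D4
C4 to F#3
F3 to B2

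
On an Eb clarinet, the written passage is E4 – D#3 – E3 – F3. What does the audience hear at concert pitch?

The Eb clarinet sounds a minor third above written, so transpose each written note up a minor third.
E4 -> G4
D#3 -> F#3
E3 -> G3
F3 -> Ab3

G4 F#3 G3 Ab3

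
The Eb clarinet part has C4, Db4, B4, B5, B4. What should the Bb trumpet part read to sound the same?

F4 Gb4 E5 E6 E5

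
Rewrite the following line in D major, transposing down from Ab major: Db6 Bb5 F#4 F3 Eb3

G5 E5 B#3 B2 A2

From Ab down to D is a diminished fifth; apply that to each pitch.
Db6 to G5
Bb5 to E5
F#4 to B#3
F3 to B2
Eb3 to A2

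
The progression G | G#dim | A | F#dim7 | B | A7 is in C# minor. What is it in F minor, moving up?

Cb Cdim Db Bbdim7 Eb Db7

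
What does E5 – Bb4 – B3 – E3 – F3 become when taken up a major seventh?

D#6 A5 A#4 D#4 E4

E5 to D#6
Bb4 to A5
B3 to A#4
E3 to D#4
F3 to E4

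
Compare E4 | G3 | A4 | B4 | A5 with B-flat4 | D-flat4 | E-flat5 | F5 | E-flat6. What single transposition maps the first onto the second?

up a diminished fifth

Take the first pair: E4 → Bb4. E to B spans 5 letter names, so the interval is some kind of fifth.
E4 to Bb4 is 6 semitones, which makes it a diminished fifth; the second version is higher, so the direction is up.
Checking another pair — A5 → Eb6 — gives the same interval.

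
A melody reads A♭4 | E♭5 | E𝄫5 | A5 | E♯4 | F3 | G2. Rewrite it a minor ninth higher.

Bbb5 Fb6 Fbb6 Bb6 F#5 Gb4 Ab3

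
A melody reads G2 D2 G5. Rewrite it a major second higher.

A2 E2 A5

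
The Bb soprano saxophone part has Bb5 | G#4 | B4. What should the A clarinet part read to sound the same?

Cb6 A4 C5

First find concert pitch: the Bb soprano saxophone sounds a major second below written, so Bb5 G#4 B4 sounds Ab5 F#4 A4.
Then write for A clarinet: it sounds a minor third below written, so the part must be a minor third above concert.
Ab5 → Cb6
F#4 → A4
A4 → C5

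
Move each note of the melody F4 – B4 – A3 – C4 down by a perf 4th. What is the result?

C4 F#4 E3 G3

F4 down a perfect fourth is C4.
B4 down a perfect fourth is F#4.
A perfect fourth down from A3 gives E3.
A perfect fourth down from C4 gives G3.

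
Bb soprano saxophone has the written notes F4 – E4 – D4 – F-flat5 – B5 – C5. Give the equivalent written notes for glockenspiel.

Eb2 D2 C2 Ebb3 A3 Bb2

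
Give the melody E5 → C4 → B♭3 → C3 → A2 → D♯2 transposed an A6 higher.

C##6 A#4 G#4 A#3 F##3 B##2

E5: a sixth up reaches C, and 10 semitones makes it C##6.
C4: a sixth up reaches A, and 10 semitones makes it A#4.
An augmented sixth up from Bb3 gives G#4.
C3 up an augmented sixth is A#3.
A2 up an augmented sixth is F##3.
D#2 up an augmented sixth is B##2.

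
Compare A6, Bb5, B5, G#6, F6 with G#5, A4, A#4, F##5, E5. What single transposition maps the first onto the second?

down a minor ninth

From A6 to G#5 is 9 letter names — a ninth of some quality.
G#5 to A6 is 13 semitones, which makes it a minor ninth; the second version is lower, so the direction is down.
Checking another pair — F6 → E5 — gives the same interval.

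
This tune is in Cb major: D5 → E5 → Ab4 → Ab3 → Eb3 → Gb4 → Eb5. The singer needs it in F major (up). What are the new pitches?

G#5 A#5 D5 D4 A3 C5 A5

From Cb up to F is an augmented fourth; apply that to each pitch.
D5 becomes G#5
E5 becomes A#5
Ab4 becomes D5
Ab3 becomes D4
Eb3 becomes A3
Gb4 becomes C5
Eb5 becomes A5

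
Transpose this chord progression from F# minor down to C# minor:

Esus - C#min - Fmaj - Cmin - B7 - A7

Bsus G#min Cmaj Gmin F#7 E7

F# minor down to C# minor is a perfect fourth; each chord root moves by that interval while the quality stays the same.
Esus: root E down a perfect fourth → B, giving Bsus.
C#min: root C# down a perfect fourth → G#, giving G#min.
Fmaj: root F down a perfect fourth → C, giving Cmaj.
Cmin: root C down a perfect fourth → G, giving Gmin.
B7: root B down a perfect fourth → F#, giving F#7.
A7: root A down a perfect fourth → E, giving E7.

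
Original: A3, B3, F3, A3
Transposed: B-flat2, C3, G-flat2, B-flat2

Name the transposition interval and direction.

From A3 to Bb2 is 7 letter names — a seventh of some quality.
Bb2 to A3 is 11 semitones, which makes it a major seventh; the second version is lower, so the direction is down.
Checking another pair — A3 → Bb2 — gives the same interval.

down a major seventh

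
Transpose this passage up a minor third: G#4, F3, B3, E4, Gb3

B4 Ab3 D4 G4 Bbb3

G#4 becomes B4
F3 becomes Ab3
B3 becomes D4
E4 becomes G4
Gb3 becomes Bbb3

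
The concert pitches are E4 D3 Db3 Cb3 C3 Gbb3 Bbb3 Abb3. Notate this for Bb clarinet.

F#4 E3 Eb3 Db3 D3 Abb3 Cb4 Bbb3

Written C4 sounds as Bb3 on the Bb clarinet, so concert pitches are written a major second up.
E4 -> F#4
D3 -> E3
Db3 -> Eb3
Cb3 -> Db3
C3 -> D3
Gbb3 -> Abb3
Bbb3 -> Cb4
Abb3 -> Bbb3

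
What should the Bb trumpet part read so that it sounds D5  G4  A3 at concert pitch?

E5 A4 B3

Written C4 sounds as Bb3 on the Bb trumpet, so concert pitches are written a major second up.
D5 -> E5
G4 -> A4
A3 -> B3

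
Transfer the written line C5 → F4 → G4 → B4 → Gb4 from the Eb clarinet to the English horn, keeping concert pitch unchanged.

Bb5 Eb5 F5 A5 Fb5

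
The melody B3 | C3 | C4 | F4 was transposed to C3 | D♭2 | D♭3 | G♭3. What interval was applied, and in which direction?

down a major seventh

Take the first pair: B3 → C3. B to C spans 7 letter names, so the interval is some kind of seventh.
C3 to B3 is 11 semitones, which makes it a major seventh; the second version is lower, so the direction is down.
Checking another pair — F4 → Gb3 — gives the same interval.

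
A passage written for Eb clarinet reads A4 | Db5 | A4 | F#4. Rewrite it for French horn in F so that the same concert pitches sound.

First find concert pitch: the Eb clarinet sounds a minor third above written, so A4 Db5 A4 F#4 sounds C5 Fb5 C5 A4.
Then write for French horn in F: it sounds a perfect fifth below written, so the part must be a perfect fifth above concert.
C5 → G5
Fb5 → Cb6
C5 → G5
A4 → E5

G5 Cb6 G5 E5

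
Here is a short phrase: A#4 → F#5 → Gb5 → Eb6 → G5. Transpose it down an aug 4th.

E4 C5 Dbb5 Bbb5 Db5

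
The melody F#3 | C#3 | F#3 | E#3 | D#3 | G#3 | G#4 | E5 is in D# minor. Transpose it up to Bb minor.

Db4 Ab3 Db4 C4 Bb3 Eb4 Eb5 Cb6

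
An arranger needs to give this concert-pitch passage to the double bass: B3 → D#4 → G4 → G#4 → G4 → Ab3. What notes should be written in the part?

The double bass sounds a perfect octave below written, so the written part must be a perfect octave above concert — transpose each note up.
B3 gives B4
D#4 gives D#5
G4 gives G5
G#4 gives G#5
G4 gives G5
Ab3 gives Ab4

B4 D#5 G5 G#5 G5 Ab4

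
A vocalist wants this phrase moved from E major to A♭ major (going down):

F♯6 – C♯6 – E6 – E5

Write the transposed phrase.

Bb5 F5 Ab5 Ab4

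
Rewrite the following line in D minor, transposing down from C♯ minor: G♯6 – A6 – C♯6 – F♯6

From C♯ down to D is a major seventh; apply that to each pitch.
G#6 to A5
A6 to Bb5
C#6 to D5
F#6 to G5

A5 Bb5 D5 G5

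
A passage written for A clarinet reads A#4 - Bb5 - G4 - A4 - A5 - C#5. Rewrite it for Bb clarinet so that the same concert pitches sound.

G##4 A5 F#4 G#4 G#5 B#4

First find concert pitch: the A clarinet sounds a minor third below written, so A#4 Bb5 G4 A4 A5 C#5 sounds F##4 G5 E4 F#4 F#5 A#4.
Then write for Bb clarinet: it sounds a major second below written, so the part must be a major second above concert.
F##4 → G##4
G5 → A5
E4 → F#4
F#4 → G#4
F#5 → G#5
A#4 → B#4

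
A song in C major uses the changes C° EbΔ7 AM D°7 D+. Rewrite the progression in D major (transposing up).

C major up to D major is a major second; each chord root moves by that interval while the quality stays the same.
C°: root C up a major second → D, giving D°.
EbΔ7: root Eb up a major second → F, giving FΔ7.
AM: root A up a major second → B, giving BM.
D°7: root D up a major second → E, giving E°7.
D+: root D up a major second → E, giving E+.

D° FΔ7 BM E°7 E+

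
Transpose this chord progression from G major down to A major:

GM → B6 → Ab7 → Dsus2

G major down to A major is a minor seventh; each chord root moves by that interval while the quality stays the same.
GM: root G down a minor seventh → A, giving AM.
B6: root B down a minor seventh → C#, giving C#6.
Ab7: root Ab down a minor seventh → Bb, giving Bb7.
Dsus2: root D down a minor seventh → E, giving Esus2.

AM C#6 Bb7 Esus2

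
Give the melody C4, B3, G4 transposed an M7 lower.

C4 becomes Db3
B3 becomes C3
G4 becomes Ab3

Db3 C3 Ab3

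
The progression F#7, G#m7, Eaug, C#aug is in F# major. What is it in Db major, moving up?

Db7 Ebm7 Cbaug Abaug

F# major up to Db major is a diminished sixth; each chord root moves by that interval while the quality stays the same.
F#7: root F# up a diminished sixth → Db, giving Db7.
G#m7: root G# up a diminished sixth → Eb, giving Ebm7.
Eaug: root E up a diminished sixth → Cb, giving Cbaug.
C#aug: root C# up a diminished sixth → Ab, giving Abaug.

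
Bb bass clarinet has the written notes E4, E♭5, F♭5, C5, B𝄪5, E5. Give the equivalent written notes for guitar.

D4 Db5 Ebb5 Bb4 A##5 D5

First find concert pitch: the Bb bass clarinet sounds a major ninth below written, so E4 E♭5 F♭5 C5 B𝄪5 E5 sounds D3 Db4 Ebb4 Bb3 A##4 D4.
Then write for guitar: it sounds a perfect octave below written, so the part must be a perfect octave above concert.
D3 → D4
Db4 → Db5
Ebb4 → Ebb5
Bb3 → Bb4
A##4 → A##5
D4 → D5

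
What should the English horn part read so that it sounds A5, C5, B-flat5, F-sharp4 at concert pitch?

E6 G5 F6 C#5

Written C4 sounds as F3 on the English horn, so concert pitches are written a perfect fifth up.
A5 → E6
C5 → G5
Bb5 → F6
F#4 → C#5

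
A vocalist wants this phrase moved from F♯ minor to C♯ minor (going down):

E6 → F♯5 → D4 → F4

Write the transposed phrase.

B5 C#5 A3 C4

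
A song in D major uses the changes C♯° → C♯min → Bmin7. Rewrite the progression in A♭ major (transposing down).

G° Gmin Fmin7

D major down to A♭ major is an augmented fourth; each chord root moves by that interval while the quality stays the same.
C♯°: root C♯ down an augmented fourth → G, giving G°.
C♯min: root C♯ down an augmented fourth → G, giving Gmin.
Bmin7: root B down an augmented fourth → F, giving Fmin7.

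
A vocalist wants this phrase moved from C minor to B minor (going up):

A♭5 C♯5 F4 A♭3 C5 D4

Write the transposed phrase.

G6 B#5 E5 G4 B5 C#5

From C up to B is a major seventh; apply that to each pitch.
Ab5 gives G6
C#5 gives B#5
F4 gives E5
Ab3 gives G4
C5 gives B5
D4 gives C#5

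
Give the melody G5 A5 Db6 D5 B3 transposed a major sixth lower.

Bb4 C5 Fb5 F4 D3

A major sixth down from G5 gives Bb4.
A5 down a major sixth is C5.
A major sixth down from Db6 gives Fb5.
D5: a sixth down reaches F, and 9 semitones makes it F4.
B3 down a major sixth is D3.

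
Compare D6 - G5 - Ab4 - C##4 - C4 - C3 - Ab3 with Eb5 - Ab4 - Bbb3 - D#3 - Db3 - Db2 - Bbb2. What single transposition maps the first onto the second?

down a major seventh

From D6 to Eb5 is 7 letter names — a seventh of some quality.
Eb5 to D6 is 11 semitones, which makes it a major seventh; the second version is lower, so the direction is down.
Checking another pair — Ab3 → Bbb2 — gives the same interval.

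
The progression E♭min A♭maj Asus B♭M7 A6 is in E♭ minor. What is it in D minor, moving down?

Dmin Gmaj G#sus AM7 G#6

E♭ minor down to D minor is a minor second; each chord root moves by that interval while the quality stays the same.
E♭min: root E♭ down a minor second → D, giving Dmin.
A♭maj: root A♭ down a minor second → G, giving Gmaj.
Asus: root A down a minor second → G#, giving G#sus.
B♭M7: root B♭ down a minor second → A, giving AM7.
A6: root A down a minor second → G#, giving G#6.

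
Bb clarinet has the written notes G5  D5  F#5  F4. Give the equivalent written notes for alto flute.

Bb5 F5 A5 Ab4

First find concert pitch: the Bb clarinet sounds a major second below written, so G5 D5 F#5 F4 sounds F5 C5 E5 Eb4.
Then write for alto flute: it sounds a perfect fourth below written, so the part must be a perfect fourth above concert.
F5 → Bb5
C5 → F5
E5 → A5
Eb4 → Ab4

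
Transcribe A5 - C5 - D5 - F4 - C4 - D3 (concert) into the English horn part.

E6 G5 A5 C5 G4 A3

Written C4 sounds as F3 on the English horn, so concert pitches are written a perfect fifth up.
A5 -> E6
C5 -> G5
D5 -> A5
F4 -> C5
C4 -> G4
D3 -> A3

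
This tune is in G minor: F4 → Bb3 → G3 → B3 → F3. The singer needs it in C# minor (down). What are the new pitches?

G minor to C# minor down is a diminished fifth, so every note moves down by that interval.
F4 to B3
Bb3 to E3
G3 to C#3
B3 to E#3
F3 to B2

B3 E3 C#3 E#3 B2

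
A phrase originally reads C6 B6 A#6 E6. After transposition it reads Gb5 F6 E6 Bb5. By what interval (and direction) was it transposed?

down an augmented fourth

Take the first pair: C6 → Gb5. C to G spans 4 letter names, so the interval is some kind of fourth.
Gb5 to C6 is 6 semitones, which makes it an augmented fourth; the second version is lower, so the direction is down.
Checking another pair — E6 → Bb5 — gives the same interval.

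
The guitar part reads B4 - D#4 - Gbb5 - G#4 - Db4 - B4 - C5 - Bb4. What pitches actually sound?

Written C4 on the guitar sounds as C3, a perfect octave lower; apply that shift to every note.
B4 to B3
D#4 to D#3
Gbb5 to Gbb4
G#4 to G#3
Db4 to Db3
B4 to B3
C5 to C4
Bb4 to Bb3

B3 D#3 Gbb4 G#3 Db3 B3 C4 Bb3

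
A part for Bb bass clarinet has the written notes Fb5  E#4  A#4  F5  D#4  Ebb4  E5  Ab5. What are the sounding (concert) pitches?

Written C4 on the Bb bass clarinet sounds as Bb2, a major ninth lower; apply that shift to every note.
Fb5 to Ebb4
E#4 to D#3
A#4 to G#3
F5 to Eb4
D#4 to C#3
Ebb4 to Dbb3
E5 to D4
Ab5 to Gb4

Ebb4 D#3 G#3 Eb4 C#3 Dbb3 D4 Gb4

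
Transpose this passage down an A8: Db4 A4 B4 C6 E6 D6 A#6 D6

Dbb3 Ab3 Bb3 Cb5 Eb5 Db5 A5 Db5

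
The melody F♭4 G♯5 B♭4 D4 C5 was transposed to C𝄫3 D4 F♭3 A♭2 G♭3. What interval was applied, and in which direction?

From Fb4 to Cbb3 is 11 letter names — an eleventh of some quality.
Cbb3 to Fb4 is 18 semitones, which makes it an augmented eleventh; the second version is lower, so the direction is down.
Checking another pair — C5 → Gb3 — gives the same interval.

down an augmented eleventh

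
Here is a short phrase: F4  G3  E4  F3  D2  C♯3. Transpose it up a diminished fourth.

Bbb4 Cb4 Ab4 Bbb3 Gb2 F3

A diminished fourth up from F4 gives Bbb4.
G3 up a diminished fourth is Cb4.
E4: a fourth up reaches A, and 4 semitones makes it Ab4.
A diminished fourth up from F3 gives Bbb3.
A diminished fourth up from D2 gives Gb2.
C#3 up a diminished fourth is F3.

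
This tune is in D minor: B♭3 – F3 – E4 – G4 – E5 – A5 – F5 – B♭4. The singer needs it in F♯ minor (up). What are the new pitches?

D minor to F♯ minor up is a major third, so every note moves up by that interval.
Bb3 -> D4
F3 -> A3
E4 -> G#4
G4 -> B4
E5 -> G#5
A5 -> C#6
F5 -> A5
Bb4 -> D5

D4 A3 G#4 B4 G#5 C#6 A5 D5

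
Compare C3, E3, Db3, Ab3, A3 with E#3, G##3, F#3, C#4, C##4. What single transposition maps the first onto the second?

up an augmented third

Take the first pair: C3 → E#3. C to E spans 3 letter names, so the interval is some kind of third.
C3 to E#3 is 5 semitones, which makes it an augmented third; the second version is higher, so the direction is up.
Checking another pair — A3 → C##4 — gives the same interval.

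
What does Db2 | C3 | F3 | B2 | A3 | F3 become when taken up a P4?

Gb2 F3 Bb3 E3 D4 Bb3

A perfect fourth up from Db2 gives Gb2.
C3: a fourth up reaches F, and 5 semitones makes it F3.
F3: a fourth up reaches B, and 5 semitones makes it Bb3.
B2 up a perfect fourth is E3.
A3: a fourth up reaches D, and 5 semitones makes it D4.
F3: a fourth up reaches B, and 5 semitones makes it Bb3.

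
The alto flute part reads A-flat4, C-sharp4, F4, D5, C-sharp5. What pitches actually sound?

Written C4 on the alto flute sounds as G3, a perfect fourth lower; apply that shift to every note.
Ab4 becomes Eb4
C#4 becomes G#3
F4 becomes C4
D5 becomes A4
C#5 becomes G#4

Eb4 G#3 C4 A4 G#4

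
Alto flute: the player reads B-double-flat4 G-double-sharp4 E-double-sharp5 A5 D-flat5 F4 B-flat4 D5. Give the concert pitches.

Written C4 on the alto flute sounds as G3, a perfect fourth lower; apply that shift to every note.
Bbb4 to Fb4
G##4 to D##4
E##5 to B##4
A5 to E5
Db5 to Ab4
F4 to C4
Bb4 to F4
D5 to A4

Fb4 D##4 B##4 E5 Ab4 C4 F4 A4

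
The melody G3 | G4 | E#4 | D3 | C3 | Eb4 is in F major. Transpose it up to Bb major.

C4 C5 A#4 G3 F3 Ab4

From F up to Bb is a perfect fourth; apply that to each pitch.
G3 -> C4
G4 -> C5
E#4 -> A#4
D3 -> G3
C3 -> F3
Eb4 -> Ab4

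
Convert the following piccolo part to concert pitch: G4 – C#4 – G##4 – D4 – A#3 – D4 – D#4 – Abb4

G5 C#5 G##5 D5 A#4 D5 D#5 Abb5

Written C4 on the piccolo sounds as C5, a perfect octave higher; apply that shift to every note.
G4 -> G5
C#4 -> C#5
G##4 -> G##5
D4 -> D5
A#3 -> A#4
D4 -> D5
D#4 -> D#5
Abb4 -> Abb5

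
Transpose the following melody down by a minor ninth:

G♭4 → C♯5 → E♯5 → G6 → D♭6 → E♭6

F3 B#3 D##4 F#5 C5 D5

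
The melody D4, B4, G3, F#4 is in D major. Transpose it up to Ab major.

Ab4 F5 Db4 C5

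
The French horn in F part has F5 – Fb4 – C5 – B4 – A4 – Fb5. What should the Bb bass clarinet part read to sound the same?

C6 Cb5 G5 F#5 E5 Cb6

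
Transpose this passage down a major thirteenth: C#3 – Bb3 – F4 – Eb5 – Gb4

C#3: a thirteenth down reaches E, and 21 semitones makes it E1.
A major thirteenth down from Bb3 gives Db2.
F4 down a major thirteenth is Ab2.
Eb5: a thirteenth down reaches G, and 21 semitones makes it Gb3.
Gb4 down a major thirteenth is Bbb2.

E1 Db2 Ab2 Gb3 Bbb2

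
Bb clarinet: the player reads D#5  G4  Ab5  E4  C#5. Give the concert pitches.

Written C4 on the Bb clarinet sounds as Bb3, a major second lower; apply that shift to every note.
D#5 gives C#5
G4 gives F4
Ab5 gives Gb5
E4 gives D4
C#5 gives B4

C#5 F4 Gb5 D4 B4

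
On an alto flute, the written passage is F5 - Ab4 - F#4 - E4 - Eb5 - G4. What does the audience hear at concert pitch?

C5 Eb4 C#4 B3 Bb4 D4

The alto flute sounds a perfect fourth below written, so transpose each written note down a perfect fourth.
F5 becomes C5
Ab4 becomes Eb4
F#4 becomes C#4
E4 becomes B3
Eb5 becomes Bb4
G4 becomes D4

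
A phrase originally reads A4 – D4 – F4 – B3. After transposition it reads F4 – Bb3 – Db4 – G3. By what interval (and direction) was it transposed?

Take the first pair: A4 → F4. A to F spans 3 letter names, so the interval is some kind of third.
F4 to A4 is 4 semitones, which makes it a major third; the second version is lower, so the direction is down.
Checking another pair — B3 → G3 — gives the same interval.

down a major third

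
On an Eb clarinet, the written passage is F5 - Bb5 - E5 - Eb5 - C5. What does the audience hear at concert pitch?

Ab5 Db6 G5 Gb5 Eb5

The Eb clarinet sounds a minor third above written, so transpose each written note up a minor third.
F5 → Ab5
Bb5 → Db6
E5 → G5
Eb5 → Gb5
C5 → Eb5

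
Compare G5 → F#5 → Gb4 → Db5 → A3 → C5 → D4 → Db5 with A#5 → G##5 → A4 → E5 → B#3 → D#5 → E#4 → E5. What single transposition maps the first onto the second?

up an augmented second

Take the first pair: G5 → A#5. G to A spans 2 letter names, so the interval is some kind of second.
G5 to A#5 is 3 semitones, which makes it an augmented second; the second version is higher, so the direction is up.
Checking another pair — Db5 → E5 — gives the same interval.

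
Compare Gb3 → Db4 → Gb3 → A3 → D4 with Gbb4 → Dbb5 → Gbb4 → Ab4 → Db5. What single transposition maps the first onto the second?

From Gb3 to Gbb4 is 8 letter names — an octave of some quality.
Gb3 to Gbb4 is 11 semitones, which makes it a diminished octave; the second version is higher, so the direction is up.
Checking another pair — D4 → Db5 — gives the same interval.

up a diminished octave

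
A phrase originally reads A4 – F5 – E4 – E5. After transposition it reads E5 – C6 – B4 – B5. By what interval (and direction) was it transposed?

up a perfect fifth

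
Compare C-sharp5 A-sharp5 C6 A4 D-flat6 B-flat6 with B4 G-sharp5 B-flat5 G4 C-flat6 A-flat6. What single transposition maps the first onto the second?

down a major second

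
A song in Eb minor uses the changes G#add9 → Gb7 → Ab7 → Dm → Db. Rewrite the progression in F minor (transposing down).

A#add9 Ab7 Bb7 Em Eb

Eb minor down to F minor is a minor seventh; each chord root moves by that interval while the quality stays the same.
G#add9: root G# down a minor seventh → A#, giving A#add9.
Gb7: root Gb down a minor seventh → Ab, giving Ab7.
Ab7: root Ab down a minor seventh → Bb, giving Bb7.
Dm: root D down a minor seventh → E, giving Em.
Db: root Db down a minor seventh → Eb, giving Eb.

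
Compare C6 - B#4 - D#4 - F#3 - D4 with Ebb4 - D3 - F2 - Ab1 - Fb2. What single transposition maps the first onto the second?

down an augmented thirteenth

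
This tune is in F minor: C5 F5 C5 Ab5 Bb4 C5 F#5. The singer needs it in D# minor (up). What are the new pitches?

From F up to D# is an augmented sixth; apply that to each pitch.
C5 -> A#5
F5 -> D#6
C5 -> A#5
Ab5 -> F#6
Bb4 -> G#5
C5 -> A#5
F#5 -> D##6

A#5 D#6 A#5 F#6 G#5 A#5 D##6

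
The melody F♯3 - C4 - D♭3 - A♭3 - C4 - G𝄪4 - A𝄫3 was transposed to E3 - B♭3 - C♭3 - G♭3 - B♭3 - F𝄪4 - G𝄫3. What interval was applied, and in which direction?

down a major second

From F#3 to E3 is 2 letter names — a second of some quality.
E3 to F#3 is 2 semitones, which makes it a major second; the second version is lower, so the direction is down.
Checking another pair — Abb3 → Gbb3 — gives the same interval.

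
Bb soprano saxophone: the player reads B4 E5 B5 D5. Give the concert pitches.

A4 D5 A5 C5

The Bb soprano saxophone sounds a major second below written, so transpose each written note down a major second.
B4 → A4
E5 → D5
B5 → A5
D5 → C5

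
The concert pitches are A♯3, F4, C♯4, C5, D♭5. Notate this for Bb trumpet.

B#3 G4 D#4 D5 Eb5

Written C4 sounds as Bb3 on the Bb trumpet, so concert pitches are written a major second up.
A#3 becomes B#3
F4 becomes G4
C#4 becomes D#4
C5 becomes D5
Db5 becomes Eb5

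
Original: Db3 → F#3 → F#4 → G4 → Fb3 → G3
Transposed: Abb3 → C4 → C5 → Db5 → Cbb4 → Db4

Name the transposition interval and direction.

up a diminished fifth

From Db3 to Abb3 is 5 letter names — a fifth of some quality.
Db3 to Abb3 is 6 semitones, which makes it a diminished fifth; the second version is higher, so the direction is up.
Checking another pair — G3 → Db4 — gives the same interval.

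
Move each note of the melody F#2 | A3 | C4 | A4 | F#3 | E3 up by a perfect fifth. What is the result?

F#2 gives C#3
A3 gives E4
C4 gives G4
A4 gives E5
F#3 gives C#4
E3 gives B3

C#3 E4 G4 E5 C#4 B3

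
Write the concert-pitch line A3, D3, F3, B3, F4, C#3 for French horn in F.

E4 A3 C4 F#4 C5 G#3

Written C4 sounds as F3 on the French horn in F, so concert pitches are written a perfect fifth up.
A3 gives E4
D3 gives A3
F3 gives C4
B3 gives F#4
F4 gives C5
C#3 gives G#3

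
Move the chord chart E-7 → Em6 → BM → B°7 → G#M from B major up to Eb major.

Ab-7 Abm6 EbM Eb°7 CM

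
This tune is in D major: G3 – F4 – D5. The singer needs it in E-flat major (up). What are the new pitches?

Ab3 Gb4 Eb5

From D up to E-flat is a minor second; apply that to each pitch.
G3 → Ab3
F4 → Gb4
D5 → Eb5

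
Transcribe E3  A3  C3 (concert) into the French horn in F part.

B3 E4 G3

Written C4 sounds as F3 on the French horn in F, so concert pitches are written a perfect fifth up.
E3 -> B3
A3 -> E4
C3 -> G3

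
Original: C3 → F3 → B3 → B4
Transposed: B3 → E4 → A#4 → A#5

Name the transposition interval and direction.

Take the first pair: C3 → B3. C to B spans 7 letter names, so the interval is some kind of seventh.
C3 to B3 is 11 semitones, which makes it a major seventh; the second version is higher, so the direction is up.
Checking another pair — B4 → A#5 — gives the same interval.

up a major seventh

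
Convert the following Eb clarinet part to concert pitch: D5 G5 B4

F5 Bb5 D5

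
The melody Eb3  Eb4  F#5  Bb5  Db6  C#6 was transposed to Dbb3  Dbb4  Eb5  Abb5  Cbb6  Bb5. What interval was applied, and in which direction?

down an augmented second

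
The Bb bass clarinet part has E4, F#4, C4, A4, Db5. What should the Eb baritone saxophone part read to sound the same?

B4 C#5 G4 E5 Ab5

First find concert pitch: the Bb bass clarinet sounds a major ninth below written, so E4 F#4 C4 A4 Db5 sounds D3 E3 Bb2 G3 Cb4.
Then write for Eb baritone saxophone: it sounds a major thirteenth below written, so the part must be a major thirteenth above concert.
D3 → B4
E3 → C#5
Bb2 → G4
G3 → E5
Cb4 → Ab5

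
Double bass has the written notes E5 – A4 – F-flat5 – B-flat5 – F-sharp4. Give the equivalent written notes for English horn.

First find concert pitch: the double bass sounds a perfect octave below written, so E5 A4 F-flat5 B-flat5 F-sharp4 sounds E4 A3 Fb4 Bb4 F#3.
Then write for English horn: it sounds a perfect fifth below written, so the part must be a perfect fifth above concert.
E4 → B4
A3 → E4
Fb4 → Cb5
Bb4 → F5
F#3 → C#4

B4 E4 Cb5 F5 C#4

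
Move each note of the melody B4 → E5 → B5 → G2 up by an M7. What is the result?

A#5 D#6 A#6 F#3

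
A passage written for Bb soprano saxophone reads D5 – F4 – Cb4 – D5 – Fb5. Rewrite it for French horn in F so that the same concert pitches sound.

G5 Bb4 Fb4 G5 Bbb5

First find concert pitch: the Bb soprano saxophone sounds a major second below written, so D5 F4 Cb4 D5 Fb5 sounds C5 Eb4 Bbb3 C5 Ebb5.
Then write for French horn in F: it sounds a perfect fifth below written, so the part must be a perfect fifth above concert.
C5 → G5
Eb4 → Bb4
Bbb3 → Fb4
C5 → G5
Ebb5 → Bbb5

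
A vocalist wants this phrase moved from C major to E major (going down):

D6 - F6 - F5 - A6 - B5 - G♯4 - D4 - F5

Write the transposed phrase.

F#5 A5 A4 C#6 D#5 B#3 F#3 A4

From C down to E is a minor sixth; apply that to each pitch.
D6 → F#5
F6 → A5
F5 → A4
A6 → C#6
B5 → D#5
G#4 → B#3
D4 → F#3
F5 → A4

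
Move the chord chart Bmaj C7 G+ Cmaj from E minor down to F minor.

E minor down to F minor is a major seventh; each chord root moves by that interval while the quality stays the same.
Bmaj: root B down a major seventh → C, giving Cmaj.
C7: root C down a major seventh → Db, giving Db7.
G+: root G down a major seventh → Ab, giving Ab+.
Cmaj: root C down a major seventh → Db, giving Dbmaj.

Cmaj Db7 Ab+ Dbmaj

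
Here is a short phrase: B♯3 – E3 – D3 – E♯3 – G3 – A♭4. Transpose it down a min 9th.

A##2 D#2 C#2 D##2 F#2 G3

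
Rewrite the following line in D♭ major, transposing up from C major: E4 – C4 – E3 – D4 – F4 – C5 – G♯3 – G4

F4 Db4 F3 Eb4 Gb4 Db5 A3 Ab4

C major to D♭ major up is a minor second, so every note moves up by that interval.
E4 -> F4
C4 -> Db4
E3 -> F3
D4 -> Eb4
F4 -> Gb4
C5 -> Db5
G#3 -> A3
G4 -> Ab4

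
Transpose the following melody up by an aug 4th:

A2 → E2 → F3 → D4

D#3 A#2 B3 G#4

A2 -> D#3
E2 -> A#2
F3 -> B3
D4 -> G#4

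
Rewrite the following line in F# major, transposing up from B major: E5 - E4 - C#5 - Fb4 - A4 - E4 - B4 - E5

B5 B4 G#5 Cb5 E5 B4 F#5 B5

B major to F# major up is a perfect fifth, so every note moves up by that interval.
E5 to B5
E4 to B4
C#5 to G#5
Fb4 to Cb5
A4 to E5
E4 to B4
B4 to F#5
E5 to B5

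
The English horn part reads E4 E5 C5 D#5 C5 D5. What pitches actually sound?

A3 A4 F4 G#4 F4 G4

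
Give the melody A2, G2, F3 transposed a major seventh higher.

G#3 F#3 E4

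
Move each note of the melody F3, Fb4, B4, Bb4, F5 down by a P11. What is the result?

C2 Cb3 F#3 F3 C4

F3 gives C2
Fb4 gives Cb3
B4 gives F#3
Bb4 gives F3
F5 gives C4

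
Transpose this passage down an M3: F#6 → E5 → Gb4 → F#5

A major third down from F#6 gives D6.
E5 down a major third is C5.
Gb4: a third down reaches E, and 4 semitones makes it Ebb4.
F#5: a third down reaches D, and 4 semitones makes it D5.

D6 C5 Ebb4 D5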